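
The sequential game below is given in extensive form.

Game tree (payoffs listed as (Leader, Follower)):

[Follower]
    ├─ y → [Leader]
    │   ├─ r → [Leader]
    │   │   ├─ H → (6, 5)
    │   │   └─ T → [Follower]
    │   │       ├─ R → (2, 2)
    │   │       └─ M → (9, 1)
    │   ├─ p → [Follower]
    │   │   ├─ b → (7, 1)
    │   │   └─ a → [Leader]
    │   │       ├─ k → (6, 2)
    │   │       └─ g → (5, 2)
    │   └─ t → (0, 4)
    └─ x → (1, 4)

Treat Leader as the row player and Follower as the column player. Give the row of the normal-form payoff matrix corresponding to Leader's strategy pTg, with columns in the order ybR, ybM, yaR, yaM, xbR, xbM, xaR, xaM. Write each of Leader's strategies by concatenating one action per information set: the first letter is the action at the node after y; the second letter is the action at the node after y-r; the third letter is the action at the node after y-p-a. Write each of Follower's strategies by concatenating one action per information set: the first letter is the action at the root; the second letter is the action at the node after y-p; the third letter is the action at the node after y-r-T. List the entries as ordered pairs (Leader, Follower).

vs ybR: Follower plays y → Leader plays p at [y] → Follower plays b at [y-p] → (7, 1)
vs ybM: Follower plays y → Leader plays p at [y] → Follower plays b at [y-p] → (7, 1)
vs yaR: Follower plays y → Leader plays p at [y] → Follower plays a at [y-p] → Leader plays g at [y-p-a] → (5, 2)
vs yaM: Follower plays y → Leader plays p at [y] → Follower plays a at [y-p] → Leader plays g at [y-p-a] → (5, 2)
vs xbR: Follower plays x → (1, 4)
vs xbM: Follower plays x → (1, 4)
vs xaR: Follower plays x → (1, 4)
vs xaM: Follower plays x → (1, 4)

(7,1) (7,1) (5,2) (5,2) (1,4) (1,4) (1,4) (1,4)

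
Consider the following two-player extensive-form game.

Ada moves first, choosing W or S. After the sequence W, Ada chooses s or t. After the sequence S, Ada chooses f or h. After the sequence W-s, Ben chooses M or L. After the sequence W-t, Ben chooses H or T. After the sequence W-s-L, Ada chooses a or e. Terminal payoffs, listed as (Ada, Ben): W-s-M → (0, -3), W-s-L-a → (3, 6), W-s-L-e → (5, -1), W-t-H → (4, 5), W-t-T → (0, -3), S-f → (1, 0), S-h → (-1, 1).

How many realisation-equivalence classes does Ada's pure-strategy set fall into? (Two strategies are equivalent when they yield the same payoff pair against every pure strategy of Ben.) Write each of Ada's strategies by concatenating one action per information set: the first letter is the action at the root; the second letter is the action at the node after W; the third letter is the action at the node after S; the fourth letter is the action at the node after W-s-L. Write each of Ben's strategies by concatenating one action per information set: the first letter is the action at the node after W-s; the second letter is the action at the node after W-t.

5

Ada has 16 pure strategies: Wsfa, Wsfe, Wsha, Wshe, Wtfa, Wtfe, Wtha, Wthe, Ssfa, Ssfe, Ssha, Sshe, Stfa, Stfe, Stha, Sthe. Columns: MH, MT, LH, LT.
{Wsfa, Wsha} → row (0,-3) (0,-3) (3,6) (3,6)
{Wsfe, Wshe} → row (0,-3) (0,-3) (5,-1) (5,-1)
{Wtfa, Wtfe, Wtha, Wthe} → row (4,5) (0,-3) (4,5) (0,-3)
{Ssfa, Ssfe, Stfa, Stfe} → row (1,0) (1,0) (1,0) (1,0)
{Ssha, Sshe, Stha, Sthe} → row (-1,1) (-1,1) (-1,1) (-1,1)
That's 5 distinct rows out of 16 strategies.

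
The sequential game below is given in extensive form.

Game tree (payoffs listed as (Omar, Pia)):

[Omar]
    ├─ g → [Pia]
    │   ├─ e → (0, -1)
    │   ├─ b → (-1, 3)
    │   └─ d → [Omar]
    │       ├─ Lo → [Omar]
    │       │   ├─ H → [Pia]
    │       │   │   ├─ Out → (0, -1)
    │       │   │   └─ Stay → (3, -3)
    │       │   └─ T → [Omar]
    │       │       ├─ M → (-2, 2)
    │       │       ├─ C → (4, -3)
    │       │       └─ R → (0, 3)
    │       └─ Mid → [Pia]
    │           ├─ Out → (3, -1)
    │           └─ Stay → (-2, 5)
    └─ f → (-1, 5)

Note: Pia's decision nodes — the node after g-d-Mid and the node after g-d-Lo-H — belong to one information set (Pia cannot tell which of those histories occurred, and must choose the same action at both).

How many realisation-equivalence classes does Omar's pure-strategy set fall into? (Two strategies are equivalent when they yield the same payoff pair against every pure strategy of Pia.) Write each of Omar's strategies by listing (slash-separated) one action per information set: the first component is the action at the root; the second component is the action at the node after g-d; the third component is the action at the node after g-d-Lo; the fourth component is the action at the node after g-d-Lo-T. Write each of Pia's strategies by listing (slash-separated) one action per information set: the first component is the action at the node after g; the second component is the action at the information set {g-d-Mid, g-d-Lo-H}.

Omar has 24 pure strategies: g/Lo/H/M, g/Lo/H/C, g/Lo/H/R, g/Lo/T/M, g/Lo/T/C, g/Lo/T/R, g/Mid/H/M, g/Mid/H/C, g/Mid/H/R, g/Mid/T/M, g/Mid/T/C, g/Mid/T/R, f/Lo/H/M, f/Lo/H/C, f/Lo/H/R, f/Lo/T/M, f/Lo/T/C, f/Lo/T/R, f/Mid/H/M, f/Mid/H/C, f/Mid/H/R, f/Mid/T/M, f/Mid/T/C, f/Mid/T/R. Columns: e/Out, e/Stay, b/Out, b/Stay, d/Out, d/Stay.
{g/Lo/H/M, g/Lo/H/C, g/Lo/H/R} → row (0,-1) (0,-1) (-1,3) (-1,3) (0,-1) (3,-3)
{g/Lo/T/M} → row (0,-1) (0,-1) (-1,3) (-1,3) (-2,2) (-2,2)
{g/Lo/T/C} → row (0,-1) (0,-1) (-1,3) (-1,3) (4,-3) (4,-3)
{g/Lo/T/R} → row (0,-1) (0,-1) (-1,3) (-1,3) (0,3) (0,3)
{g/Mid/H/M, g/Mid/H/C, g/Mid/H/R, g/Mid/T/M, g/Mid/T/C, g/Mid/T/R} → row (0,-1) (0,-1) (-1,3) (-1,3) (3,-1) (-2,5)
{f/Lo/H/M, f/Lo/H/C, f/Lo/H/R, f/Lo/T/M, f/Lo/T/C, f/Lo/T/R, f/Mid/H/M, f/Mid/H/C, f/Mid/H/R, f/Mid/T/M, f/Mid/T/C, f/Mid/T/R} → row (-1,5) (-1,5) (-1,5) (-1,5) (-1,5) (-1,5)
That's 6 distinct rows out of 24 strategies.

6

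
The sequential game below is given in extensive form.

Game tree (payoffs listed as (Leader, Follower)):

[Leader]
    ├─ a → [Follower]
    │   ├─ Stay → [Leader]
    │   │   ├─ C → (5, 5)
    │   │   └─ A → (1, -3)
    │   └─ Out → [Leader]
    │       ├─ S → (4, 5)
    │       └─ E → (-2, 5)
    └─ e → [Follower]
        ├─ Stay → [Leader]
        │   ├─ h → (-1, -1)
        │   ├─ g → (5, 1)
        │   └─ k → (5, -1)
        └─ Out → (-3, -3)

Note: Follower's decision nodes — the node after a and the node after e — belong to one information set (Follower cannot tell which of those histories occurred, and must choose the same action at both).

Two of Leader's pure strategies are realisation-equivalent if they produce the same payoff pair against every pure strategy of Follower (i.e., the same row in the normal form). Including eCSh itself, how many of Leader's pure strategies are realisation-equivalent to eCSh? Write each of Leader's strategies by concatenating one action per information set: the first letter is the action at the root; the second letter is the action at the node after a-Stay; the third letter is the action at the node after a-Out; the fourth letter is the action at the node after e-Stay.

4

Row for eCSh (columns Stay, Out): (-1,-1) (-3,-3).
Under eCSh, Leader's choice at the node after a-Stay and at the node after a-Out can never be reached regardless of what Follower does, so varying those choices leaves every outcome unchanged.
Holding the reachable choices fixed and varying the unreachable ones freely already gives 2 × 2 = 4 equivalent strategies.
No other strategy reproduces this row, so those 4 are the full class: eCSh, eCEh, eASh, eAEh.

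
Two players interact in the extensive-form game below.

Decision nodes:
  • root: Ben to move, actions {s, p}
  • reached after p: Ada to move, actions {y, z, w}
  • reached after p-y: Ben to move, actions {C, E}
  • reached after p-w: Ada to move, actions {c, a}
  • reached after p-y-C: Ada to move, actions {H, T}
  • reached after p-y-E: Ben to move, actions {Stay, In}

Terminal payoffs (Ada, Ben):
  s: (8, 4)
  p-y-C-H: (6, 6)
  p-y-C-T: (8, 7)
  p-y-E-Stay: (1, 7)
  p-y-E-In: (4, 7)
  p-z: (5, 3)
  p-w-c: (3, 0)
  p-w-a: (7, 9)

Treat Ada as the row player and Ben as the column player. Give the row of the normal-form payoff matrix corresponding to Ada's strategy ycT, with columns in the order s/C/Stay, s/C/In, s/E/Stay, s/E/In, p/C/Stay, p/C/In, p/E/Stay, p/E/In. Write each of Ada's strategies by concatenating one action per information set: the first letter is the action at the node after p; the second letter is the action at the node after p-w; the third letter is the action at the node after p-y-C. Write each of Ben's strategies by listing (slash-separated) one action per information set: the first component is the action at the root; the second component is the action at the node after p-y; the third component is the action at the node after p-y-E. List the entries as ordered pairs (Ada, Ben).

(8,4) (8,4) (8,4) (8,4) (8,7) (8,7) (1,7) (4,7)

vs s/C/Stay: Ben plays s → (8, 4)
vs s/C/In: Ben plays s → (8, 4)
vs s/E/Stay: Ben plays s → (8, 4)
vs s/E/In: Ben plays s → (8, 4)
vs p/C/Stay: Ben plays p → Ada plays y at [p] → Ben plays C at [p-y] → Ada plays T at [p-y-C] → (8, 7)
vs p/C/In: Ben plays p → Ada plays y at [p] → Ben plays C at [p-y] → Ada plays T at [p-y-C] → (8, 7)
vs p/E/Stay: Ben plays p → Ada plays y at [p] → Ben plays E at [p-y] → Ben plays Stay at [p-y-E] → (1, 7)
vs p/E/In: Ben plays p → Ada plays y at [p] → Ben plays E at [p-y] → Ben plays In at [p-y-E] → (4, 7)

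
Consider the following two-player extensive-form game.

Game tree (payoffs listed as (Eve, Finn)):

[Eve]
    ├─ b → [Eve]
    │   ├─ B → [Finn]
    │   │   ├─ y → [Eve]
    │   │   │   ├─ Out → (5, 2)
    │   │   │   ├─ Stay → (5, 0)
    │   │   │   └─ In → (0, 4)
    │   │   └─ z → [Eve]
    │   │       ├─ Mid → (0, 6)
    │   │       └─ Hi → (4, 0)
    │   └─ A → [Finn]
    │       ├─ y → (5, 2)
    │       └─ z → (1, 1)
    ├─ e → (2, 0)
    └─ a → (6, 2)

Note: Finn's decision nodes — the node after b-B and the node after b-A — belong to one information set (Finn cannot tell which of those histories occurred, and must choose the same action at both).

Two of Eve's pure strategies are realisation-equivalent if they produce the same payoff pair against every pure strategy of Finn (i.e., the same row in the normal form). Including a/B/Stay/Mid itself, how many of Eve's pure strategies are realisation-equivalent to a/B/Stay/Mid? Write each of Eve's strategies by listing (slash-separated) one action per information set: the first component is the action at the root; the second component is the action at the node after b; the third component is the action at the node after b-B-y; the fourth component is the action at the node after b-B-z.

Row for a/B/Stay/Mid (columns y, z): (6,2) (6,2).
Under a/B/Stay/Mid, Eve's choice at the node after b and at the node after b-B-y and at the node after b-B-z can never be reached regardless of what Finn does, so varying those choices leaves every outcome unchanged.
Holding the reachable choices fixed and varying the unreachable ones freely already gives 2 × 3 × 2 = 12 equivalent strategies.
No other strategy reproduces this row, so those 12 are the full class: a/B/Out/Mid, a/B/Out/Hi, a/B/Stay/Mid, a/B/Stay/Hi, a/B/In/Mid, a/B/In/Hi, a/A/Out/Mid, a/A/Out/Hi, a/A/Stay/Mid, a/A/Stay/Hi, a/A/In/Mid, a/A/In/Hi.

12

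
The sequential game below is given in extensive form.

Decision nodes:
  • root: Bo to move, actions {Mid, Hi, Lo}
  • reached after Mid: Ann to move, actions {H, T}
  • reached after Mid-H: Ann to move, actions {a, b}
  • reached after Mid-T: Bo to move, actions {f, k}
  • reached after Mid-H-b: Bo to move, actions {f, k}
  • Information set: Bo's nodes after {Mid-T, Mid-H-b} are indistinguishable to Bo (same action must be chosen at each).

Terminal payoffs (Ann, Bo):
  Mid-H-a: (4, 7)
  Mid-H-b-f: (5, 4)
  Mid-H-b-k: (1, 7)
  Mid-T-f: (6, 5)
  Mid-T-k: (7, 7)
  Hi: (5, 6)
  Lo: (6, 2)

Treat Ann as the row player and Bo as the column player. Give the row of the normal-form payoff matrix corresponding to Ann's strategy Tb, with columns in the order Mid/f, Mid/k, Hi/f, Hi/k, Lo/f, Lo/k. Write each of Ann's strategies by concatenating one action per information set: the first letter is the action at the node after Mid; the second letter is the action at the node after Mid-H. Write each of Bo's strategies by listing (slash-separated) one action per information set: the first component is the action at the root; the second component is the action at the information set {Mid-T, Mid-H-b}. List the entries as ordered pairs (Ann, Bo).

(6,5) (7,7) (5,6) (5,6) (6,2) (6,2)

vs Mid/f: Bo plays Mid → Ann plays T at [Mid] → Bo plays f at [Mid-T] → (6, 5)
vs Mid/k: Bo plays Mid → Ann plays T at [Mid] → Bo plays k at [Mid-T] → (7, 7)
vs Hi/f: Bo plays Hi → (5, 6)
vs Hi/k: Bo plays Hi → (5, 6)
vs Lo/f: Bo plays Lo → (6, 2)
vs Lo/k: Bo plays Lo → (6, 2)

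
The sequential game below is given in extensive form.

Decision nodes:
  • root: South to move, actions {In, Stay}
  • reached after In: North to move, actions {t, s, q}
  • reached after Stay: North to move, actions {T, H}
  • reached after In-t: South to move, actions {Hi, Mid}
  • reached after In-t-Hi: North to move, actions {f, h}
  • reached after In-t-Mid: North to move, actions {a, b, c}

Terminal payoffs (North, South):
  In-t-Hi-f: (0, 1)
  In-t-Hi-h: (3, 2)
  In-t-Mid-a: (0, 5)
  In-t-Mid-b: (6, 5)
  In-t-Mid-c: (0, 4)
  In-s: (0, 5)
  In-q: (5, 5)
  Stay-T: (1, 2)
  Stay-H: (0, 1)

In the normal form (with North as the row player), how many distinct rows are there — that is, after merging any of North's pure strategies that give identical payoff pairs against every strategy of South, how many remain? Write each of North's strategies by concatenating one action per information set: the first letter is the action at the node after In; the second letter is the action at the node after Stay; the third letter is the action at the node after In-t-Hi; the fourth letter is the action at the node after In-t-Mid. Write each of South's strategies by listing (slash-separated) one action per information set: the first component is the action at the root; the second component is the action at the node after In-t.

North has 36 pure strategies: tTfa, tTfb, tTfc, tTha, tThb, tThc, tHfa, tHfb, tHfc, tHha, tHhb, tHhc, sTfa, sTfb, sTfc, sTha, sThb, sThc, sHfa, sHfb, sHfc, sHha, sHhb, sHhc, qTfa, qTfb, qTfc, qTha, qThb, qThc, qHfa, qHfb, qHfc, qHha, qHhb, qHhc. Columns: In/Hi, In/Mid, Stay/Hi, Stay/Mid.
{tTfa} → row (0,1) (0,5) (1,2) (1,2)
{tTfb} → row (0,1) (6,5) (1,2) (1,2)
{tTfc} → row (0,1) (0,4) (1,2) (1,2)
{tTha} → row (3,2) (0,5) (1,2) (1,2)
{tThb} → row (3,2) (6,5) (1,2) (1,2)
{tThc} → row (3,2) (0,4) (1,2) (1,2)
{tHfa} → row (0,1) (0,5) (0,1) (0,1)
{tHfb} → row (0,1) (6,5) (0,1) (0,1)
{tHfc} → row (0,1) (0,4) (0,1) (0,1)
{tHha} → row (3,2) (0,5) (0,1) (0,1)
{tHhb} → row (3,2) (6,5) (0,1) (0,1)
{tHhc} → row (3,2) (0,4) (0,1) (0,1)
{sTfa, sTfb, sTfc, sTha, sThb, sThc} → row (0,5) (0,5) (1,2) (1,2)
{sHfa, sHfb, sHfc, sHha, sHhb, sHhc} → row (0,5) (0,5) (0,1) (0,1)
{qTfa, qTfb, qTfc, qTha, qThb, qThc} → row (5,5) (5,5) (1,2) (1,2)
{qHfa, qHfb, qHfc, qHha, qHhb, qHhc} → row (5,5) (5,5) (0,1) (0,1)
That's 16 distinct rows out of 36 strategies.

16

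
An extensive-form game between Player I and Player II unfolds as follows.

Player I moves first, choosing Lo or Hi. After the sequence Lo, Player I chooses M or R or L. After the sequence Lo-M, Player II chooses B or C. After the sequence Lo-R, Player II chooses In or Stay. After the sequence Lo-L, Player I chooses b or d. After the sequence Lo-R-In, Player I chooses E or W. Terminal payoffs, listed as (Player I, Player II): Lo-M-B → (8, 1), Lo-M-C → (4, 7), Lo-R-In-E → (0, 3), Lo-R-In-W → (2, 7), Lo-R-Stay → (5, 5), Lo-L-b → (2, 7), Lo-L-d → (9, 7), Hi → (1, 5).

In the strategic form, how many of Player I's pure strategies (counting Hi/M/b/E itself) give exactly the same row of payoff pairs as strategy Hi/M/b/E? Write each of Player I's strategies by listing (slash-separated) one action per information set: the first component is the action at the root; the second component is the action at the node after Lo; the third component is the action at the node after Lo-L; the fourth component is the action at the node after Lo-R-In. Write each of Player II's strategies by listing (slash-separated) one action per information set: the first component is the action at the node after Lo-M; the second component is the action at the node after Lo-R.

12

Row for Hi/M/b/E (columns B/In, B/Stay, C/In, C/Stay): (1,5) (1,5) (1,5) (1,5).
Under Hi/M/b/E, Player I's choice at the node after Lo and at the node after Lo-L and at the node after Lo-R-In can never be reached regardless of what Player II does, so varying those choices leaves every outcome unchanged.
Holding the reachable choices fixed and varying the unreachable ones freely already gives 3 × 2 × 2 = 12 equivalent strategies.
No other strategy reproduces this row, so those 12 are the full class: Hi/M/b/E, Hi/M/b/W, Hi/M/d/E, Hi/M/d/W, Hi/R/b/E, Hi/R/b/W, Hi/R/d/E, Hi/R/d/W, Hi/L/b/E, Hi/L/b/W, Hi/L/d/E, Hi/L/d/W.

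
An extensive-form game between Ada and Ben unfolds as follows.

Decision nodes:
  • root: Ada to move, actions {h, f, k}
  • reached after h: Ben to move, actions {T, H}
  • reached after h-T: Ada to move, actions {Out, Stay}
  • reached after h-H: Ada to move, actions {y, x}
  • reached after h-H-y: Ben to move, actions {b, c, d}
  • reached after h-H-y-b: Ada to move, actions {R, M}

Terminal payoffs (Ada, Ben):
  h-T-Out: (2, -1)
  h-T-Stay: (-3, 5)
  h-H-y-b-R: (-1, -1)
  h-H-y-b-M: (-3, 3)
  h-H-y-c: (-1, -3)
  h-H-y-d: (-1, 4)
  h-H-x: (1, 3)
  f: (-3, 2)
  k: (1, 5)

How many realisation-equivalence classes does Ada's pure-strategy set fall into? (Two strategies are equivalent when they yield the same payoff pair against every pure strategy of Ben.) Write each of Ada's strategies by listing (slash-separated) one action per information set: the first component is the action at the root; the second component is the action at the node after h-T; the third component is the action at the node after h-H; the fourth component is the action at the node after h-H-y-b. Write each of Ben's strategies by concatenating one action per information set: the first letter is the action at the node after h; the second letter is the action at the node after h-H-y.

Ada has 24 pure strategies: h/Out/y/R, h/Out/y/M, h/Out/x/R, h/Out/x/M, h/Stay/y/R, h/Stay/y/M, h/Stay/x/R, h/Stay/x/M, f/Out/y/R, f/Out/y/M, f/Out/x/R, f/Out/x/M, f/Stay/y/R, f/Stay/y/M, f/Stay/x/R, f/Stay/x/M, k/Out/y/R, k/Out/y/M, k/Out/x/R, k/Out/x/M, k/Stay/y/R, k/Stay/y/M, k/Stay/x/R, k/Stay/x/M. Columns: Tb, Tc, Td, Hb, Hc, Hd.
{h/Out/y/R} → row (2,-1) (2,-1) (2,-1) (-1,-1) (-1,-3) (-1,4)
{h/Out/y/M} → row (2,-1) (2,-1) (2,-1) (-3,3) (-1,-3) (-1,4)
{h/Out/x/R, h/Out/x/M} → row (2,-1) (2,-1) (2,-1) (1,3) (1,3) (1,3)
{h/Stay/y/R} → row (-3,5) (-3,5) (-3,5) (-1,-1) (-1,-3) (-1,4)
{h/Stay/y/M} → row (-3,5) (-3,5) (-3,5) (-3,3) (-1,-3) (-1,4)
{h/Stay/x/R, h/Stay/x/M} → row (-3,5) (-3,5) (-3,5) (1,3) (1,3) (1,3)
{f/Out/y/R, f/Out/y/M, f/Out/x/R, f/Out/x/M, f/Stay/y/R, f/Stay/y/M, f/Stay/x/R, f/Stay/x/M} → row (-3,2) (-3,2) (-3,2) (-3,2) (-3,2) (-3,2)
{k/Out/y/R, k/Out/y/M, k/Out/x/R, k/Out/x/M, k/Stay/y/R, k/Stay/y/M, k/Stay/x/R, k/Stay/x/M} → row (1,5) (1,5) (1,5) (1,5) (1,5) (1,5)
That's 8 distinct rows out of 24 strategies.

8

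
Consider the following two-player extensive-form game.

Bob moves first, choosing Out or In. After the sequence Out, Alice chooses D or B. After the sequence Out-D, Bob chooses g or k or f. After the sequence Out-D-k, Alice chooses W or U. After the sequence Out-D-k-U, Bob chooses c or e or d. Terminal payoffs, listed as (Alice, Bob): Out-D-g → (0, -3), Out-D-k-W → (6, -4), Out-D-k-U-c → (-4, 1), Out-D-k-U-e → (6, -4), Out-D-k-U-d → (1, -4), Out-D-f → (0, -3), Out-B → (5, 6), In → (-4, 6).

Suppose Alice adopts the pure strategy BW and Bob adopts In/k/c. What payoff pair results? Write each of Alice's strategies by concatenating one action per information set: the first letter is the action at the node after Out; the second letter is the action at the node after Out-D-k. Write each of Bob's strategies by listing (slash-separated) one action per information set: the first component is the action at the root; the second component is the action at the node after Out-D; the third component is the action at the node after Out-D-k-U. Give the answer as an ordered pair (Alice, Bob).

Trace the play path from the root:
  Bob plays In
→ terminal payoff (-4, 6).
(Alice's choice at the node after Out is never reached on this path, so it doesn't affect the outcome.)

(-4, 6)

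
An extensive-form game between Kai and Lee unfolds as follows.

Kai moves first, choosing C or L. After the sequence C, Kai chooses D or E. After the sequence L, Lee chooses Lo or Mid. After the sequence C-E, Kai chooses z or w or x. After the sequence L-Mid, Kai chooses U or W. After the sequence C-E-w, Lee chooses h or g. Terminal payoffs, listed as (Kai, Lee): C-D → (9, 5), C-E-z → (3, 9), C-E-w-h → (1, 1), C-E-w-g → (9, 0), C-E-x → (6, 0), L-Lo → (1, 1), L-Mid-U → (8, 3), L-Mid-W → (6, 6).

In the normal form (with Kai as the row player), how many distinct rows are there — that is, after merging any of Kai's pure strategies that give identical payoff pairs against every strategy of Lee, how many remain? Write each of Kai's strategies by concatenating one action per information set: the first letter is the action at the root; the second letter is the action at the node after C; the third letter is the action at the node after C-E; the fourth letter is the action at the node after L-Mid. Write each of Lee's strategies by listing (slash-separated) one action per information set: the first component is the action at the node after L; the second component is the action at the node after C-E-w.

6

Kai has 24 pure strategies: CDzU, CDzW, CDwU, CDwW, CDxU, CDxW, CEzU, CEzW, CEwU, CEwW, CExU, CExW, LDzU, LDzW, LDwU, LDwW, LDxU, LDxW, LEzU, LEzW, LEwU, LEwW, LExU, LExW. Columns: Lo/h, Lo/g, Mid/h, Mid/g.
{CDzU, CDzW, CDwU, CDwW, CDxU, CDxW} → row (9,5) (9,5) (9,5) (9,5)
{CEzU, CEzW} → row (3,9) (3,9) (3,9) (3,9)
{CEwU, CEwW} → row (1,1) (9,0) (1,1) (9,0)
{CExU, CExW} → row (6,0) (6,0) (6,0) (6,0)
{LDzU, LDwU, LDxU, LEzU, LEwU, LExU} → row (1,1) (1,1) (8,3) (8,3)
{LDzW, LDwW, LDxW, LEzW, LEwW, LExW} → row (1,1) (1,1) (6,6) (6,6)
That's 6 distinct rows out of 24 strategies.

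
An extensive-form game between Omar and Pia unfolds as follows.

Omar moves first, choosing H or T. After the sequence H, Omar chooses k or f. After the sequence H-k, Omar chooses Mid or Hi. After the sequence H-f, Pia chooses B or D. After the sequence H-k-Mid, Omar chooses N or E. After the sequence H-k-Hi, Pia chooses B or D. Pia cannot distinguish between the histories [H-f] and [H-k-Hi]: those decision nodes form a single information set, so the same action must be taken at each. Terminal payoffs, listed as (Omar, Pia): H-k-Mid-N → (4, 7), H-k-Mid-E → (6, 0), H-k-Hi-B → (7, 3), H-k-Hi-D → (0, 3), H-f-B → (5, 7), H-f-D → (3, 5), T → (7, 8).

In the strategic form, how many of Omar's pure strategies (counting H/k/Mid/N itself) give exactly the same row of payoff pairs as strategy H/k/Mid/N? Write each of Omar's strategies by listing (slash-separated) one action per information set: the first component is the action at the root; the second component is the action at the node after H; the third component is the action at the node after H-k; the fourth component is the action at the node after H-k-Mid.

Row for H/k/Mid/N (columns B, D): (4,7) (4,7).
Every one of Omar's information sets is on the play path for some reply by Pia when Omar follows H/k/Mid/N.
Changing the action at any of them therefore changes at least one column, so only H/k/Mid/N itself gives this row.

1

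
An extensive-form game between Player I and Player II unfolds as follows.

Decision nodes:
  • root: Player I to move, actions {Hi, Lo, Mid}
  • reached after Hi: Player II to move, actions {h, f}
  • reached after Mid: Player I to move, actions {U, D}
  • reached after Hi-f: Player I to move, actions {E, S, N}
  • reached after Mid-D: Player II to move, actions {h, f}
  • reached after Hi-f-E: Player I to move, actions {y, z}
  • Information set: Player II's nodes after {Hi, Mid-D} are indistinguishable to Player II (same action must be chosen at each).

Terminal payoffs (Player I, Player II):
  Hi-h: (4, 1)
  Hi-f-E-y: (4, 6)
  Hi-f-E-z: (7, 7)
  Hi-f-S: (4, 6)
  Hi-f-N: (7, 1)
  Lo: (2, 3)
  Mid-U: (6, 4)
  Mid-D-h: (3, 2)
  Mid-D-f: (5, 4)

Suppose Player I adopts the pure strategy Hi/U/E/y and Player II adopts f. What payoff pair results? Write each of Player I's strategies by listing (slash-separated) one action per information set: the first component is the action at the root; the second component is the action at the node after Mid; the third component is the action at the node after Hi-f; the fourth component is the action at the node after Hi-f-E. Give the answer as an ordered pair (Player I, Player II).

Trace the play path from the root:
  Player I plays Hi
  Player II plays f at [Hi]
  Player I plays E at [Hi-f]
  Player I plays y at [Hi-f-E]
→ terminal payoff (4, 6).
(Player I's choice at the node after Mid is never reached on this path, so it doesn't affect the outcome.)

(4, 6)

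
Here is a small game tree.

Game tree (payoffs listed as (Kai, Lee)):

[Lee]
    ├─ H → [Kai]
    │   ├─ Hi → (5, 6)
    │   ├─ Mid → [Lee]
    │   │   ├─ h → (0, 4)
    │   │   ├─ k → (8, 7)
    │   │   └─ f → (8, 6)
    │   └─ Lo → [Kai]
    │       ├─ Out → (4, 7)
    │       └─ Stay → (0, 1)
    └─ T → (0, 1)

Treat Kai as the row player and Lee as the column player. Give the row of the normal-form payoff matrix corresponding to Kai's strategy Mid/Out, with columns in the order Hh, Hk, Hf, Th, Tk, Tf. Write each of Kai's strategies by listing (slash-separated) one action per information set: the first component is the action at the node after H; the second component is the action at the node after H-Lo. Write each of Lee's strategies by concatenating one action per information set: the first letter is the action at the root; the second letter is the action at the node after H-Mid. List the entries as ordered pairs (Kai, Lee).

(0,4) (8,7) (8,6) (0,1) (0,1) (0,1)

vs Hh: Lee plays H → Kai plays Mid at [H] → Lee plays h at [H-Mid] → (0, 4)
vs Hk: Lee plays H → Kai plays Mid at [H] → Lee plays k at [H-Mid] → (8, 7)
vs Hf: Lee plays H → Kai plays Mid at [H] → Lee plays f at [H-Mid] → (8, 6)
vs Th: Lee plays T → (0, 1)
vs Tk: Lee plays T → (0, 1)
vs Tf: Lee plays T → (0, 1)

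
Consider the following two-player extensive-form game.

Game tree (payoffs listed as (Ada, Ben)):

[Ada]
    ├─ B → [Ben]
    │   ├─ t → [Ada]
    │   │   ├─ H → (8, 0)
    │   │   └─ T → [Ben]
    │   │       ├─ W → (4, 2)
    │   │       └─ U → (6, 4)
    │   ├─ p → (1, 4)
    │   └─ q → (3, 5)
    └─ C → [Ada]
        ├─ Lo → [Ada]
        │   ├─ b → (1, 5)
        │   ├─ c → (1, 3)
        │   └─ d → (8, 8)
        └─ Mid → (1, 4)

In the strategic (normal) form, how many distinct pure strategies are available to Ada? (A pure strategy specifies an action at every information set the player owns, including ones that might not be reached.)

Ada owns the root with actions {B, C} — two choices.
Ada owns the node after C with actions {Lo, Mid} — two choices.
Ada owns the node after B-t with actions {H, T} — two choices.
Ada owns the node after C-Lo with actions {b, c, d} — three choices.
A pure strategy fixes one action at each information set independently, so the count is the product 2 × 2 × 2 × 3 = 24.
(For reference, Ben has 6 pure strategies, giving a 24×6 normal-form matrix.)

24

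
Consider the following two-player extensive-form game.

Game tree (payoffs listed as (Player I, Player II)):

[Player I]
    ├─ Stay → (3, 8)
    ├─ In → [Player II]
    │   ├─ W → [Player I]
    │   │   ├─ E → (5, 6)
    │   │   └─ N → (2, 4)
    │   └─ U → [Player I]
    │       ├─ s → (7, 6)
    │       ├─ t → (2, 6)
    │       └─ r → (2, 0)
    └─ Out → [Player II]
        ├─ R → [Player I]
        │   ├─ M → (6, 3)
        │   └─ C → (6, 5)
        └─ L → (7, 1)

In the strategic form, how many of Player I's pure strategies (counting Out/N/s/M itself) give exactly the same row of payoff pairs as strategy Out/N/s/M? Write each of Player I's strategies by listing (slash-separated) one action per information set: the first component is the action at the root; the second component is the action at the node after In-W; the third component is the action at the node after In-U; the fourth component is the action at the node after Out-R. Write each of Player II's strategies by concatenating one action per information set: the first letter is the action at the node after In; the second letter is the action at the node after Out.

Row for Out/N/s/M (columns WR, WL, UR, UL): (6,3) (7,1) (6,3) (7,1).
Under Out/N/s/M, Player I's choice at the node after In-W and at the node after In-U can never be reached regardless of what Player II does, so varying those choices leaves every outcome unchanged.
Holding the reachable choices fixed and varying the unreachable ones freely already gives 2 × 3 = 6 equivalent strategies.
No other strategy reproduces this row, so those 6 are the full class: Out/E/s/M, Out/E/t/M, Out/E/r/M, Out/N/s/M, Out/N/t/M, Out/N/r/M.

6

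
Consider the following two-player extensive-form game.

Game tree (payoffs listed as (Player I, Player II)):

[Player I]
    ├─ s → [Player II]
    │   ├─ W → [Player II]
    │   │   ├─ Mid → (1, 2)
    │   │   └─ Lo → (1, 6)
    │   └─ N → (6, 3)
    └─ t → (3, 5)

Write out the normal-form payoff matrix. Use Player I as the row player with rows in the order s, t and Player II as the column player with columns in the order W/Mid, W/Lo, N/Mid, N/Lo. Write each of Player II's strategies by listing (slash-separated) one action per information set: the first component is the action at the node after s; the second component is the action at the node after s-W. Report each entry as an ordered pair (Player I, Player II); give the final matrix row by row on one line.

s: (1,2) (1,6) (6,3) (6,3) | t: (3,5) (3,5) (3,5) (3,5)

Row s: W/Mid→(1,2), W/Lo→(1,6), N/Mid→(6,3), N/Lo→(6,3)
Row t: W/Mid→(3,5), W/Lo→(3,5), N/Mid→(3,5), N/Lo→(3,5)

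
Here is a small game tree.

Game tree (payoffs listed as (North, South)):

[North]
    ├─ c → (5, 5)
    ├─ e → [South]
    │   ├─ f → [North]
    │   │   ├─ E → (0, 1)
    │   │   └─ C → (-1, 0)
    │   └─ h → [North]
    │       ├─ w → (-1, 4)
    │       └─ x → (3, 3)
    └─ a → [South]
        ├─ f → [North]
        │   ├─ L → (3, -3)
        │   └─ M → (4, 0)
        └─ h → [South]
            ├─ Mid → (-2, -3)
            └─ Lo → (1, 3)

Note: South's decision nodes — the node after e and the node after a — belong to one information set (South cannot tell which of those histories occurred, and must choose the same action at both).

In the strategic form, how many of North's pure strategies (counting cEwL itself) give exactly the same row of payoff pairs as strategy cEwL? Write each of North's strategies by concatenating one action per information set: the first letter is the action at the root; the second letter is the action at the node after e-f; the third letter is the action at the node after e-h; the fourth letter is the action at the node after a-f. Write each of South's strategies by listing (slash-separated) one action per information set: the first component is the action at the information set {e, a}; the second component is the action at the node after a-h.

Row for cEwL (columns f/Mid, f/Lo, h/Mid, h/Lo): (5,5) (5,5) (5,5) (5,5).
Under cEwL, North's choice at the node after e-f and at the node after e-h and at the node after a-f can never be reached regardless of what South does, so varying those choices leaves every outcome unchanged.
Holding the reachable choices fixed and varying the unreachable ones freely already gives 2 × 2 × 2 = 8 equivalent strategies.
No other strategy reproduces this row, so those 8 are the full class: cEwL, cEwM, cExL, cExM, cCwL, cCwM, cCxL, cCxM.

8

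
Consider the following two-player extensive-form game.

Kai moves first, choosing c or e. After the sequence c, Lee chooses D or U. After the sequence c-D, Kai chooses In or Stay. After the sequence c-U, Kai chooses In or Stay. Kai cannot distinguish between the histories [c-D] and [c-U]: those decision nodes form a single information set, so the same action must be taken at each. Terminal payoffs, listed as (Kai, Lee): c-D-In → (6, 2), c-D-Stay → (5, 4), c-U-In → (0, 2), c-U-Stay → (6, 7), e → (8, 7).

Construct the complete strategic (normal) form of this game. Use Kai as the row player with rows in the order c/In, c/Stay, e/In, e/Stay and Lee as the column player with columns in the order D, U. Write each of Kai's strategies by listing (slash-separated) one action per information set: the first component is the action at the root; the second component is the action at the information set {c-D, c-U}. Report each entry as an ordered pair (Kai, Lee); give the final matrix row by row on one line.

c/In: (6,2) (0,2) | c/Stay: (5,4) (6,7) | e/In: (8,7) (8,7) | e/Stay: (8,7) (8,7)

Row c/In: D→(6,2), U→(0,2)
Row c/Stay: D→(5,4), U→(6,7)
Row e/In: D→(8,7), U→(8,7)
Row e/Stay: D→(8,7), U→(8,7)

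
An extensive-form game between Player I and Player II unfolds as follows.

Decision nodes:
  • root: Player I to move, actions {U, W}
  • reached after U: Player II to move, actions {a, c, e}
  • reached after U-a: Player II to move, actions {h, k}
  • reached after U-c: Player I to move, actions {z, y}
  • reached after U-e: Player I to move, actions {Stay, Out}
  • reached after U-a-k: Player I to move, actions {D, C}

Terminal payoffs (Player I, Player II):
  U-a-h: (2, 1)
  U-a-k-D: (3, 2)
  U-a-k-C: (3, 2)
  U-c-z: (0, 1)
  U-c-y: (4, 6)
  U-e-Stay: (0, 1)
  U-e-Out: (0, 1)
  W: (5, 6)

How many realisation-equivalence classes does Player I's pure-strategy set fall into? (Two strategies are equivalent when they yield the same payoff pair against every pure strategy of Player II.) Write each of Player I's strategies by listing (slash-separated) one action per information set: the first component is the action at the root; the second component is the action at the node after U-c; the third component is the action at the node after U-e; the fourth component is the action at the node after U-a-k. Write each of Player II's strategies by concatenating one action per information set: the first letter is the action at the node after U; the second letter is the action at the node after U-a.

3

Player I has 16 pure strategies: U/z/Stay/D, U/z/Stay/C, U/z/Out/D, U/z/Out/C, U/y/Stay/D, U/y/Stay/C, U/y/Out/D, U/y/Out/C, W/z/Stay/D, W/z/Stay/C, W/z/Out/D, W/z/Out/C, W/y/Stay/D, W/y/Stay/C, W/y/Out/D, W/y/Out/C. Columns: ah, ak, ch, ck, eh, ek.
{U/z/Stay/D, U/z/Stay/C, U/z/Out/D, U/z/Out/C} → row (2,1) (3,2) (0,1) (0,1) (0,1) (0,1)
{U/y/Stay/D, U/y/Stay/C, U/y/Out/D, U/y/Out/C} → row (2,1) (3,2) (4,6) (4,6) (0,1) (0,1)
{W/z/Stay/D, W/z/Stay/C, W/z/Out/D, W/z/Out/C, W/y/Stay/D, W/y/Stay/C, W/y/Out/D, W/y/Out/C} → row (5,6) (5,6) (5,6) (5,6) (5,6) (5,6)
That's 3 distinct rows out of 16 strategies.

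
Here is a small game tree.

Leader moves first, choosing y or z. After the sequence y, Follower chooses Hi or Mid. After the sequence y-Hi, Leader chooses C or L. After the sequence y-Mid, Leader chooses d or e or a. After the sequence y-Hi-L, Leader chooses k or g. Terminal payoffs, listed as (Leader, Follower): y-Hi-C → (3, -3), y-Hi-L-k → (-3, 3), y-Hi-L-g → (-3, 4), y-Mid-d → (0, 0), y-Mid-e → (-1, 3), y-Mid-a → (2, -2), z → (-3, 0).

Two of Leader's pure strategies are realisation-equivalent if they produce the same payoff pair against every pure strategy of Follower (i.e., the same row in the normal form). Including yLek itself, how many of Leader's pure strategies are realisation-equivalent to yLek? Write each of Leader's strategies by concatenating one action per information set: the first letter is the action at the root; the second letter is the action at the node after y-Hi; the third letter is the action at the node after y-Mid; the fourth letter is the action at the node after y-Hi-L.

1

Row for yLek (columns Hi, Mid): (-3,3) (-1,3).
Every one of Leader's information sets is on the play path for some reply by Follower when Leader follows yLek.
Changing the action at any of them therefore changes at least one column, so only yLek itself gives this row.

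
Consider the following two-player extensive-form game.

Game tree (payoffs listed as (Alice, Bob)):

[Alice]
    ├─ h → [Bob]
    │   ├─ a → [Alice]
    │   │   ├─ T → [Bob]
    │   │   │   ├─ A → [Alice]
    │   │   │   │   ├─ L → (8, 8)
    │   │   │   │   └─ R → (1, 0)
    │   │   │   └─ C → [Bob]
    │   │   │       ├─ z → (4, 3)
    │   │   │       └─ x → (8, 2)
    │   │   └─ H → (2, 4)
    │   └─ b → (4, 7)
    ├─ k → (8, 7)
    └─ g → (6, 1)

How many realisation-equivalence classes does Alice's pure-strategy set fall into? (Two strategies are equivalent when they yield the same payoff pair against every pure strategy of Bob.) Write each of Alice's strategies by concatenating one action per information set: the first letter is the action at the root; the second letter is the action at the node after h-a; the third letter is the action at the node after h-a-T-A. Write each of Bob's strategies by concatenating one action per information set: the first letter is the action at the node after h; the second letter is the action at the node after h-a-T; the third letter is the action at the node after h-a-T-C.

Alice has 12 pure strategies: hTL, hTR, hHL, hHR, kTL, kTR, kHL, kHR, gTL, gTR, gHL, gHR. Columns: aAz, aAx, aCz, aCx, bAz, bAx, bCz, bCx.
{hTL} → row (8,8) (8,8) (4,3) (8,2) (4,7) (4,7) (4,7) (4,7)
{hTR} → row (1,0) (1,0) (4,3) (8,2) (4,7) (4,7) (4,7) (4,7)
{hHL, hHR} → row (2,4) (2,4) (2,4) (2,4) (4,7) (4,7) (4,7) (4,7)
{kTL, kTR, kHL, kHR} → row (8,7) (8,7) (8,7) (8,7) (8,7) (8,7) (8,7) (8,7)
{gTL, gTR, gHL, gHR} → row (6,1) (6,1) (6,1) (6,1) (6,1) (6,1) (6,1) (6,1)
That's 5 distinct rows out of 12 strategies.

5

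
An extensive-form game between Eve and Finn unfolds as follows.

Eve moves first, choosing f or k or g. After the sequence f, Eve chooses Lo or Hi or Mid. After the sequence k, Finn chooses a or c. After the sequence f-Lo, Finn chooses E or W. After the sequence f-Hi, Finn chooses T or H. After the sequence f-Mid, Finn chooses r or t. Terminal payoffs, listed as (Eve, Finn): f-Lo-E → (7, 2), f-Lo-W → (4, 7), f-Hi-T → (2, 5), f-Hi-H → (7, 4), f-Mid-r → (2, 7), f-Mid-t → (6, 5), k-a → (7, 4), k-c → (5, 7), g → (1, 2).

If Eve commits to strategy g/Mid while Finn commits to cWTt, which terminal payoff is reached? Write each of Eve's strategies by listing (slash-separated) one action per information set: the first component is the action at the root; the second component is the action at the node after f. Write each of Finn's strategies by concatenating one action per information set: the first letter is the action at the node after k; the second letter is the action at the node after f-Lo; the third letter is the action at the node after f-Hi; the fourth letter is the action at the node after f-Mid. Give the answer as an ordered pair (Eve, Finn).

Trace the play path from the root:
  Eve plays g
→ terminal payoff (1, 2).
(Eve's choice at the node after f is never reached on this path, so it doesn't affect the outcome.)

(1, 2)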